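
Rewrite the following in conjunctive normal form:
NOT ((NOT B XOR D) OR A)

NOT ((NOT B XOR D) OR A)
≡ NOT (((NOT B OR D) AND NOT (NOT B AND D)) OR A)
≡ NOT ((NOT B OR D) AND NOT (NOT B AND D)) AND NOT A
≡ (NOT (NOT B OR D) OR NOT NOT (NOT B AND D)) AND NOT A
≡ ((NOT NOT B AND NOT D) OR NOT NOT (NOT B AND D)) AND NOT A
≡ ((B AND NOT D) OR NOT NOT (NOT B AND D)) AND NOT A
≡ ((B AND NOT D) OR (NOT B AND D)) AND NOT A
≡ (B OR NOT B) AND (B OR D) AND (NOT D OR NOT B) AND (NOT D OR D) AND NOT A
≡ (B OR D) AND (NOT D OR NOT B) AND NOT A

(B OR D) AND (NOT D OR NOT B) AND NOT A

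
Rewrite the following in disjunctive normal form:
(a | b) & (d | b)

(a & d) | b

(a | b) & (d | b)
≡ (a & d) | (a & b) | (b & d) | (b & b)
≡ (a & d) | b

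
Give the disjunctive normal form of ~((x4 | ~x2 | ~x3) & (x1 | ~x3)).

~((x4 | ~x2 | ~x3) & (x1 | ~x3))
≡ ~(x4 | ~x2 | ~x3) | ~(x1 | ~x3)
≡ (~x4 & ~~x2 & ~~x3) | ~(x1 | ~x3)
≡ (~x4 & x2 & ~~x3) | ~(x1 | ~x3)
≡ (~x4 & x2 & x3) | ~(x1 | ~x3)
≡ (~x4 & x2 & x3) | (~x1 & ~~x3)
≡ (~x4 & x2 & x3) | (~x1 & x3)

(~x4 & x2 & x3) | (~x1 & x3)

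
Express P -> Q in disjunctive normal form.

~P | Q

P -> Q
≡ ~P | Q   — eliminate ->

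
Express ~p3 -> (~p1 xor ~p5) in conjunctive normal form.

(p3 | ~p1 | ~p5) & (p3 | p1 | p5)

~p3 -> (~p1 xor ~p5)
≡ ~~p3 | (~p1 xor ~p5)   — eliminate ->
≡ ~~p3 | ((~p1 | ~p5) & ~(~p1 & ~p5))   — expand xor
≡ p3 | ((~p1 | ~p5) & ~(~p1 & ~p5))   — double negation
≡ p3 | ((~p1 | ~p5) & (~~p1 | ~~p5))   — De Morgan
≡ p3 | ((~p1 | ~p5) & (p1 | ~~p5))   — double negation
≡ p3 | ((~p1 | ~p5) & (p1 | p5))   — double negation
≡ (p3 | ~p1 | ~p5) & (p3 | p1 | p5)   — distribute | over &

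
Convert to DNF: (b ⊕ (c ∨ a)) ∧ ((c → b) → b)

(b ∧ ¬c ∧ ¬a) ∨ (¬b ∧ c)

(b ⊕ (c ∨ a)) ∧ ((c → b) → b)
= ((b ∧ ¬(c ∨ a)) ∨ (¬b ∧ (c ∨ a))) ∧ ((c → b) → b)   [expand ⊕]
= ((b ∧ ¬(c ∨ a)) ∨ (¬b ∧ (c ∨ a))) ∧ (¬(c → b) ∨ b)   [eliminate →]
= ((b ∧ ¬(c ∨ a)) ∨ (¬b ∧ (c ∨ a))) ∧ (¬(¬c ∨ b) ∨ b)   [eliminate →]
= ((b ∧ ¬c ∧ ¬a) ∨ (¬b ∧ (c ∨ a))) ∧ (¬(¬c ∨ b) ∨ b)   [De Morgan]
= ((b ∧ ¬c ∧ ¬a) ∨ (¬b ∧ (c ∨ a))) ∧ ((¬¬c ∧ ¬b) ∨ b)   [De Morgan]
= ((b ∧ ¬c ∧ ¬a) ∨ (¬b ∧ (c ∨ a))) ∧ ((c ∧ ¬b) ∨ b)   [double negation]
= (b ∧ ¬c ∧ ¬a ∧ c ∧ ¬b) ∨ (b ∧ ¬c ∧ ¬a ∧ b) ∨ (¬b ∧ c ∧ c ∧ ¬b) ∨ (¬b ∧ c ∧ b) ∨ (¬b ∧ a ∧ c ∧ ¬b) ∨ (¬b ∧ a ∧ b)   [distribute ∧ over ∨]
= (b ∧ ¬c ∧ ¬a) ∨ (¬b ∧ c)   [simplify]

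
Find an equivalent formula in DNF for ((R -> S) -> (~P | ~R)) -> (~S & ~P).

((R -> S) -> (~P | ~R)) -> (~S & ~P)
≡ ~((R -> S) -> (~P | ~R)) | (~S & ~P)   — eliminate ->
≡ ~(~(R -> S) | ~P | ~R) | (~S & ~P)   — eliminate ->
≡ ~(~(~R | S) | ~P | ~R) | (~S & ~P)   — eliminate ->
≡ (~~(~R | S) & ~~P & ~~R) | (~S & ~P)   — De Morgan
≡ ((~R | S) & ~~P & ~~R) | (~S & ~P)   — double negation
≡ ((~R | S) & P & ~~R) | (~S & ~P)   — double negation
≡ ((~R | S) & P & R) | (~S & ~P)   — double negation
≡ (~R & P & R) | (S & P & R) | (~S & ~P)   — distribute & over |
≡ (S & P & R) | (~S & ~P)   — simplify

(S & P & R) | (~S & ~P)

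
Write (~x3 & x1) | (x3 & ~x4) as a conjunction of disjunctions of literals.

(~x3 & x1) | (x3 & ~x4)
≡ (~x3 | x3) & (~x3 | ~x4) & (x1 | x3) & (x1 | ~x4)
≡ (~x3 | ~x4) & (x1 | x3) & (x1 | ~x4)

(~x3 | ~x4) & (x1 | x3) & (x1 | ~x4)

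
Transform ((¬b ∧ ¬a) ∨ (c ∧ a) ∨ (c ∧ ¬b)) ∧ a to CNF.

((¬b ∧ ¬a) ∨ (c ∧ a) ∨ (c ∧ ¬b)) ∧ a
⇔ (¬b ∨ c ∨ c) ∧ (¬b ∨ c ∨ ¬b) ∧ (¬b ∨ a ∨ c) ∧ (¬b ∨ a ∨ ¬b) ∧ (¬a ∨ c ∨ c) ∧ (¬a ∨ c ∨ ¬b) ∧ (¬a ∨ a ∨ c) ∧ (¬a ∨ a ∨ ¬b) ∧ a   [distribute ∨ over ∧]
⇔ (¬b ∨ c) ∧ (¬a ∨ c) ∧ a   [simplify]

(¬b ∨ c) ∧ (¬a ∨ c) ∧ a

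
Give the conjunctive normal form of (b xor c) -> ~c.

~c | b

(b xor c) -> ~c
= ~(b xor c) | ~c   (eliminate ->)
= ~((b | c) & ~(b & c)) | ~c   (expand xor)
= ~(b | c) | ~~(b & c) | ~c   (De Morgan)
= (~b & ~c) | ~~(b & c) | ~c   (De Morgan)
= (~b & ~c) | (b & c) | ~c   (double negation)
= (~b | b | ~c) & (~b | c | ~c) & (~c | b | ~c) & (~c | c | ~c)   (distribute | over &)
= ~c | b   (simplify)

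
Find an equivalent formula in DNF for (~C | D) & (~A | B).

(~C & ~A) | (~C & B) | (D & ~A) | (D & B)

(~C | D) & (~A | B)
⇔ (~C & ~A) | (~C & B) | (D & ~A) | (D & B)   — distribute & over |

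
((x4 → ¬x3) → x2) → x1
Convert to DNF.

((x4 → ¬x3) → x2) → x1
≡ ¬((x4 → ¬x3) → x2) ∨ x1   [eliminate →]
≡ ¬(¬(x4 → ¬x3) ∨ x2) ∨ x1   [eliminate →]
≡ ¬(¬(¬x4 ∨ ¬x3) ∨ x2) ∨ x1   [eliminate →]
≡ (¬¬(¬x4 ∨ ¬x3) ∧ ¬x2) ∨ x1   [De Morgan]
≡ ((¬x4 ∨ ¬x3) ∧ ¬x2) ∨ x1   [double negation]
≡ (¬x4 ∧ ¬x2) ∨ (¬x3 ∧ ¬x2) ∨ x1   [distribute ∧ over ∨]

(¬x4 ∧ ¬x2) ∨ (¬x3 ∧ ¬x2) ∨ x1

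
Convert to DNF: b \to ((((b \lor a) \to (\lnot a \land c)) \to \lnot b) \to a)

b \to ((((b \lor a) \to (\lnot a \land c)) \to \lnot b) \to a)
≡ \lnot b \lor ((((b \lor a) \to (\lnot a \land c)) \to \lnot b) \to a)   — eliminate \to
≡ \lnot b \lor \lnot (((b \lor a) \to (\lnot a \land c)) \to \lnot b) \lor a   — eliminate \to
≡ \lnot b \lor \lnot (\lnot ((b \lor a) \to (\lnot a \land c)) \lor \lnot b) \lor a   — eliminate \to
≡ \lnot b \lor \lnot (\lnot (\lnot (b \lor a) \lor (\lnot a \land c)) \lor \lnot b) \lor a   — eliminate \to
≡ \lnot b \lor (\lnot \lnot (\lnot (b \lor a) \lor (\lnot a \land c)) \land \lnot \lnot b) \lor a   — De Morgan
≡ \lnot b \lor ((\lnot (b \lor a) \lor (\lnot a \land c)) \land \lnot \lnot b) \lor a   — double negation
≡ \lnot b \lor (((\lnot b \land \lnot a) \lor (\lnot a \land c)) \land \lnot \lnot b) \lor a   — De Morgan
≡ \lnot b \lor (((\lnot b \land \lnot a) \lor (\lnot a \land c)) \land b) \lor a   — double negation
≡ \lnot b \lor (\lnot b \land \lnot a \land b) \lor (\lnot a \land c \land b) \lor a   — distribute \land over \lor
≡ \lnot b \lor (\lnot a \land c \land b) \lor a   — simplify

\lnot b \lor (\lnot a \land c \land b) \lor a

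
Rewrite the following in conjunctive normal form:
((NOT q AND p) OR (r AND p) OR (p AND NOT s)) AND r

((NOT q AND p) OR (r AND p) OR (p AND NOT s)) AND r
≡ (NOT q OR r OR p) AND (NOT q OR r OR NOT s) AND (NOT q OR p OR p) AND (NOT q OR p OR NOT s) AND (p OR r OR p) AND (p OR r OR NOT s) AND (p OR p OR p) AND (p OR p OR NOT s) AND r   — distribute OR over AND
≡ p AND r   — simplify

p AND r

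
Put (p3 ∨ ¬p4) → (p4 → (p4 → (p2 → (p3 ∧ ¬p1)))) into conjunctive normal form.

(p3 ∨ ¬p4) → (p4 → (p4 → (p2 → (p3 ∧ ¬p1))))
≡ ¬(p3 ∨ ¬p4) ∨ (p4 → (p4 → (p2 → (p3 ∧ ¬p1))))   — eliminate →
≡ ¬(p3 ∨ ¬p4) ∨ ¬p4 ∨ (p4 → (p2 → (p3 ∧ ¬p1)))   — eliminate →
≡ ¬(p3 ∨ ¬p4) ∨ ¬p4 ∨ ¬p4 ∨ (p2 → (p3 ∧ ¬p1))   — eliminate →
≡ ¬(p3 ∨ ¬p4) ∨ ¬p4 ∨ ¬p4 ∨ ¬p2 ∨ (p3 ∧ ¬p1)   — eliminate →
≡ (¬p3 ∧ ¬¬p4) ∨ ¬p4 ∨ ¬p4 ∨ ¬p2 ∨ (p3 ∧ ¬p1)   — De Morgan
≡ (¬p3 ∧ p4) ∨ ¬p4 ∨ ¬p4 ∨ ¬p2 ∨ (p3 ∧ ¬p1)   — double negation
≡ (¬p3 ∨ ¬p4 ∨ ¬p4 ∨ ¬p2 ∨ p3) ∧ (¬p3 ∨ ¬p4 ∨ ¬p4 ∨ ¬p2 ∨ ¬p1) ∧ (p4 ∨ ¬p4 ∨ ¬p4 ∨ ¬p2 ∨ p3) ∧ (p4 ∨ ¬p4 ∨ ¬p4 ∨ ¬p2 ∨ ¬p1)   — distribute ∨ over ∧
≡ ¬p3 ∨ ¬p4 ∨ ¬p2 ∨ ¬p1   — simplify

¬p3 ∨ ¬p4 ∨ ¬p2 ∨ ¬p1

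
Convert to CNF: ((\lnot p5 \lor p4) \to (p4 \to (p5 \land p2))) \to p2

((\lnot p5 \lor p4) \to (p4 \to (p5 \land p2))) \to p2
≡ \lnot ((\lnot p5 \lor p4) \to (p4 \to (p5 \land p2))) \lor p2   — eliminate \to
≡ \lnot (\lnot (\lnot p5 \lor p4) \lor (p4 \to (p5 \land p2))) \lor p2   — eliminate \to
≡ \lnot (\lnot (\lnot p5 \lor p4) \lor \lnot p4 \lor (p5 \land p2)) \lor p2   — eliminate \to
≡ (\lnot \lnot (\lnot p5 \lor p4) \land \lnot \lnot p4 \land \lnot (p5 \land p2)) \lor p2   — De Morgan
≡ ((\lnot p5 \lor p4) \land \lnot \lnot p4 \land \lnot (p5 \land p2)) \lor p2   — double negation
≡ ((\lnot p5 \lor p4) \land p4 \land \lnot (p5 \land p2)) \lor p2   — double negation
≡ ((\lnot p5 \lor p4) \land p4 \land (\lnot p5 \lor \lnot p2)) \lor p2   — De Morgan
≡ (\lnot p5 \lor p4 \lor p2) \land (p4 \lor p2) \land (\lnot p5 \lor \lnot p2 \lor p2)   — distribute \lor over \land
≡ p4 \lor p2   — simplify

p4 \lor p2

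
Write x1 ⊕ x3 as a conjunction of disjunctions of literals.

(x1 ∨ x3) ∧ (¬x1 ∨ ¬x3)

x1 ⊕ x3
≡ (x1 ∨ x3) ∧ ¬(x1 ∧ x3)   [expand ⊕]
≡ (x1 ∨ x3) ∧ (¬x1 ∨ ¬x3)   [De Morgan]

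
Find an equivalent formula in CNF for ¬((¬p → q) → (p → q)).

p ∧ ¬q

¬((¬p → q) → (p → q))
= ¬(¬(¬p → q) ∨ (p → q))   — eliminate →
= ¬(¬(¬¬p ∨ q) ∨ (p → q))   — eliminate →
= ¬(¬(¬¬p ∨ q) ∨ ¬p ∨ q)   — eliminate →
= ¬¬(¬¬p ∨ q) ∧ ¬¬p ∧ ¬q   — De Morgan
= (¬¬p ∨ q) ∧ ¬¬p ∧ ¬q   — double negation
= (p ∨ q) ∧ ¬¬p ∧ ¬q   — double negation
= (p ∨ q) ∧ p ∧ ¬q   — double negation
= p ∧ ¬q   — simplify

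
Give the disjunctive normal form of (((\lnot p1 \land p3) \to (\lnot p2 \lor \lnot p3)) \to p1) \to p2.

(((\lnot p1 \land p3) \to (\lnot p2 \lor \lnot p3)) \to p1) \to p2
≡ \lnot (((\lnot p1 \land p3) \to (\lnot p2 \lor \lnot p3)) \to p1) \lor p2   [eliminate \to]
≡ \lnot (\lnot ((\lnot p1 \land p3) \to (\lnot p2 \lor \lnot p3)) \lor p1) \lor p2   [eliminate \to]
≡ \lnot (\lnot (\lnot (\lnot p1 \land p3) \lor \lnot p2 \lor \lnot p3) \lor p1) \lor p2   [eliminate \to]
≡ (\lnot \lnot (\lnot (\lnot p1 \land p3) \lor \lnot p2 \lor \lnot p3) \land \lnot p1) \lor p2   [De Morgan]
≡ ((\lnot (\lnot p1 \land p3) \lor \lnot p2 \lor \lnot p3) \land \lnot p1) \lor p2   [double negation]
≡ ((\lnot \lnot p1 \lor \lnot p3 \lor \lnot p2 \lor \lnot p3) \land \lnot p1) \lor p2   [De Morgan]
≡ ((p1 \lor \lnot p3 \lor \lnot p2 \lor \lnot p3) \land \lnot p1) \lor p2   [double negation]
≡ (p1 \land \lnot p1) \lor (\lnot p3 \land \lnot p1) \lor (\lnot p2 \land \lnot p1) \lor (\lnot p3 \land \lnot p1) \lor p2   [distribute \land over \lor]
≡ (\lnot p3 \land \lnot p1) \lor (\lnot p2 \land \lnot p1) \lor p2   [simplify]

(\lnot p3 \land \lnot p1) \lor (\lnot p2 \land \lnot p1) \lor p2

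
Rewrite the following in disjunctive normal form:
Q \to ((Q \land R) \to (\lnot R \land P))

\lnot Q \lor \lnot R

Q \to ((Q \land R) \to (\lnot R \land P))
= \lnot Q \lor ((Q \land R) \to (\lnot R \land P))
= \lnot Q \lor \lnot (Q \land R) \lor (\lnot R \land P)
= \lnot Q \lor \lnot Q \lor \lnot R \lor (\lnot R \land P)
= \lnot Q \lor \lnot R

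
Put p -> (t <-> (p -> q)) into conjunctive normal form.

p -> (t <-> (p -> q))
⇔ ~p | (t <-> (p -> q))   [eliminate ->]
⇔ ~p | ((t -> (p -> q)) & ((p -> q) -> t))   [eliminate <->]
⇔ ~p | ((~t | (p -> q)) & ((p -> q) -> t))   [eliminate ->]
⇔ ~p | ((~t | ~p | q) & ((p -> q) -> t))   [eliminate ->]
⇔ ~p | ((~t | ~p | q) & (~(p -> q) | t))   [eliminate ->]
⇔ ~p | ((~t | ~p | q) & (~(~p | q) | t))   [eliminate ->]
⇔ ~p | ((~t | ~p | q) & ((~~p & ~q) | t))   [De Morgan]
⇔ ~p | ((~t | ~p | q) & ((p & ~q) | t))   [double negation]
⇔ (~p | ~t | ~p | q) & (~p | p | t) & (~p | ~q | t)   [distribute | over &]
⇔ (~p | ~t | q) & (~p | ~q | t)   [simplify]

(~p | ~t | q) & (~p | ~q | t)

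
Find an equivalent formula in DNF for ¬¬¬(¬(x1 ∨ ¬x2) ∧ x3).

x1 ∨ ¬x2 ∨ ¬x3

¬¬¬(¬(x1 ∨ ¬x2) ∧ x3)
≡ ¬(¬(x1 ∨ ¬x2) ∧ x3)   [double negation]
≡ ¬¬(x1 ∨ ¬x2) ∨ ¬x3   [De Morgan]
≡ x1 ∨ ¬x2 ∨ ¬x3   [double negation]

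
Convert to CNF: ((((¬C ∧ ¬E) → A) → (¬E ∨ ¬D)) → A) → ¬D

(¬E ∨ ¬D) ∧ (¬A ∨ ¬D)

((((¬C ∧ ¬E) → A) → (¬E ∨ ¬D)) → A) → ¬D
≡ ¬((((¬C ∧ ¬E) → A) → (¬E ∨ ¬D)) → A) ∨ ¬D   (eliminate →)
≡ ¬(¬(((¬C ∧ ¬E) → A) → (¬E ∨ ¬D)) ∨ A) ∨ ¬D   (eliminate →)
≡ ¬(¬(¬((¬C ∧ ¬E) → A) ∨ ¬E ∨ ¬D) ∨ A) ∨ ¬D   (eliminate →)
≡ ¬(¬(¬(¬(¬C ∧ ¬E) ∨ A) ∨ ¬E ∨ ¬D) ∨ A) ∨ ¬D   (eliminate →)
≡ (¬¬(¬(¬(¬C ∧ ¬E) ∨ A) ∨ ¬E ∨ ¬D) ∧ ¬A) ∨ ¬D   (De Morgan)
≡ ((¬(¬(¬C ∧ ¬E) ∨ A) ∨ ¬E ∨ ¬D) ∧ ¬A) ∨ ¬D   (double negation)
≡ (((¬¬(¬C ∧ ¬E) ∧ ¬A) ∨ ¬E ∨ ¬D) ∧ ¬A) ∨ ¬D   (De Morgan)
≡ (((¬C ∧ ¬E ∧ ¬A) ∨ ¬E ∨ ¬D) ∧ ¬A) ∨ ¬D   (double negation)
≡ (¬C ∨ ¬E ∨ ¬D ∨ ¬D) ∧ (¬E ∨ ¬E ∨ ¬D ∨ ¬D) ∧ (¬A ∨ ¬E ∨ ¬D ∨ ¬D) ∧ (¬A ∨ ¬D)   (distribute ∨ over ∧)
≡ (¬E ∨ ¬D) ∧ (¬A ∨ ¬D)   (simplify)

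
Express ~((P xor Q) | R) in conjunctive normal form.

~((P xor Q) | R)
⇔ ~(((P | Q) & ~(P & Q)) | R)   [expand xor]
⇔ ~((P | Q) & ~(P & Q)) & ~R   [De Morgan]
⇔ (~(P | Q) | ~~(P & Q)) & ~R   [De Morgan]
⇔ ((~P & ~Q) | ~~(P & Q)) & ~R   [De Morgan]
⇔ ((~P & ~Q) | (P & Q)) & ~R   [double negation]
⇔ (~P | P) & (~P | Q) & (~Q | P) & (~Q | Q) & ~R   [distribute | over &]
⇔ (~P | Q) & (~Q | P) & ~R   [simplify]

(~P | Q) & (~Q | P) & ~R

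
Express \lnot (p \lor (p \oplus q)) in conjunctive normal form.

\lnot (p \lor (p \oplus q))
⇔ \lnot (p \lor ((p \lor q) \land \lnot (p \land q)))   [expand \oplus]
⇔ \lnot p \land \lnot ((p \lor q) \land \lnot (p \land q))   [De Morgan]
⇔ \lnot p \land (\lnot (p \lor q) \lor \lnot \lnot (p \land q))   [De Morgan]
⇔ \lnot p \land ((\lnot p \land \lnot q) \lor \lnot \lnot (p \land q))   [De Morgan]
⇔ \lnot p \land ((\lnot p \land \lnot q) \lor (p \land q))   [double negation]
⇔ \lnot p \land (\lnot p \lor p) \land (\lnot p \lor q) \land (\lnot q \lor p) \land (\lnot q \lor q)   [distribute \lor over \land]
⇔ \lnot p \land (\lnot q \lor p)   [simplify]

\lnot p \land (\lnot q \lor p)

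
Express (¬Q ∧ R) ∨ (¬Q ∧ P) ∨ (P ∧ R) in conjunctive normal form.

(¬Q ∧ R) ∨ (¬Q ∧ P) ∨ (P ∧ R)
≡ (¬Q ∨ ¬Q ∨ P) ∧ (¬Q ∨ ¬Q ∨ R) ∧ (¬Q ∨ P ∨ P) ∧ (¬Q ∨ P ∨ R) ∧ (R ∨ ¬Q ∨ P) ∧ (R ∨ ¬Q ∨ R) ∧ (R ∨ P ∨ P) ∧ (R ∨ P ∨ R)   [distribute ∨ over ∧]
≡ (¬Q ∨ P) ∧ (¬Q ∨ R) ∧ (R ∨ P)   [simplify]

(¬Q ∨ P) ∧ (¬Q ∨ R) ∧ (R ∨ P)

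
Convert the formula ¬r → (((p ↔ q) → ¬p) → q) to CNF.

¬r → (((p ↔ q) → ¬p) → q)
≡ ¬¬r ∨ (((p ↔ q) → ¬p) → q)   [eliminate →]
≡ ¬¬r ∨ ¬((p ↔ q) → ¬p) ∨ q   [eliminate →]
≡ ¬¬r ∨ ¬(¬(p ↔ q) ∨ ¬p) ∨ q   [eliminate →]
≡ ¬¬r ∨ ¬(¬((p → q) ∧ (q → p)) ∨ ¬p) ∨ q   [eliminate ↔]
≡ ¬¬r ∨ ¬(¬((¬p ∨ q) ∧ (q → p)) ∨ ¬p) ∨ q   [eliminate →]
≡ ¬¬r ∨ ¬(¬((¬p ∨ q) ∧ (¬q ∨ p)) ∨ ¬p) ∨ q   [eliminate →]
≡ r ∨ ¬(¬((¬p ∨ q) ∧ (¬q ∨ p)) ∨ ¬p) ∨ q   [double negation]
≡ r ∨ (¬¬((¬p ∨ q) ∧ (¬q ∨ p)) ∧ ¬¬p) ∨ q   [De Morgan]
≡ r ∨ ((¬p ∨ q) ∧ (¬q ∨ p) ∧ ¬¬p) ∨ q   [double negation]
≡ r ∨ ((¬p ∨ q) ∧ (¬q ∨ p) ∧ p) ∨ q   [double negation]
≡ (r ∨ ¬p ∨ q ∨ q) ∧ (r ∨ ¬q ∨ p ∨ q) ∧ (r ∨ p ∨ q)   [distribute ∨ over ∧]
≡ (r ∨ ¬p ∨ q) ∧ (r ∨ p ∨ q)   [simplify]

(r ∨ ¬p ∨ q) ∧ (r ∨ p ∨ q)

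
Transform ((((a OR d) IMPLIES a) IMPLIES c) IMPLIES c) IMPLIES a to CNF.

(a OR d OR c) AND (NOT c OR a)

((((a OR d) IMPLIES a) IMPLIES c) IMPLIES c) IMPLIES a
⇔ NOT ((((a OR d) IMPLIES a) IMPLIES c) IMPLIES c) OR a   [eliminate IMPLIES]
⇔ NOT (NOT (((a OR d) IMPLIES a) IMPLIES c) OR c) OR a   [eliminate IMPLIES]
⇔ NOT (NOT (NOT ((a OR d) IMPLIES a) OR c) OR c) OR a   [eliminate IMPLIES]
⇔ NOT (NOT (NOT (NOT (a OR d) OR a) OR c) OR c) OR a   [eliminate IMPLIES]
⇔ (NOT NOT (NOT (NOT (a OR d) OR a) OR c) AND NOT c) OR a   [De Morgan]
⇔ ((NOT (NOT (a OR d) OR a) OR c) AND NOT c) OR a   [double negation]
⇔ (((NOT NOT (a OR d) AND NOT a) OR c) AND NOT c) OR a   [De Morgan]
⇔ ((((a OR d) AND NOT a) OR c) AND NOT c) OR a   [double negation]
⇔ (a OR d OR c OR a) AND (NOT a OR c OR a) AND (NOT c OR a)   [distribute OR over AND]
⇔ (a OR d OR c) AND (NOT c OR a)   [simplify]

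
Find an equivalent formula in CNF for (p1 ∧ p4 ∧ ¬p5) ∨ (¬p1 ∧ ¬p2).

(p1 ∧ p4 ∧ ¬p5) ∨ (¬p1 ∧ ¬p2)
= (p1 ∨ ¬p1) ∧ (p1 ∨ ¬p2) ∧ (p4 ∨ ¬p1) ∧ (p4 ∨ ¬p2) ∧ (¬p5 ∨ ¬p1) ∧ (¬p5 ∨ ¬p2)   — distribute ∨ over ∧
= (p1 ∨ ¬p2) ∧ (p4 ∨ ¬p1) ∧ (p4 ∨ ¬p2) ∧ (¬p5 ∨ ¬p1) ∧ (¬p5 ∨ ¬p2)   — simplify

(p1 ∨ ¬p2) ∧ (p4 ∨ ¬p1) ∧ (p4 ∨ ¬p2) ∧ (¬p5 ∨ ¬p1) ∧ (¬p5 ∨ ¬p2)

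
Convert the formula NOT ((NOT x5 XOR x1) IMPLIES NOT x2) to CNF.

(NOT x5 OR x1) AND (x5 OR NOT x1) AND x2

NOT ((NOT x5 XOR x1) IMPLIES NOT x2)
= NOT (NOT (NOT x5 XOR x1) OR NOT x2)   (eliminate IMPLIES)
= NOT (NOT ((NOT x5 OR x1) AND NOT (NOT x5 AND x1)) OR NOT x2)   (expand XOR)
= NOT NOT ((NOT x5 OR x1) AND NOT (NOT x5 AND x1)) AND NOT NOT x2   (De Morgan)
= (NOT x5 OR x1) AND NOT (NOT x5 AND x1) AND NOT NOT x2   (double negation)
= (NOT x5 OR x1) AND (NOT NOT x5 OR NOT x1) AND NOT NOT x2   (De Morgan)
= (NOT x5 OR x1) AND (x5 OR NOT x1) AND NOT NOT x2   (double negation)
= (NOT x5 OR x1) AND (x5 OR NOT x1) AND x2   (double negation)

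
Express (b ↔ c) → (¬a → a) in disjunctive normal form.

(b ∧ ¬c) ∨ (c ∧ ¬b) ∨ a

(b ↔ c) → (¬a → a)
= ¬(b ↔ c) ∨ (¬a → a)   (eliminate →)
= ¬((b → c) ∧ (c → b)) ∨ (¬a → a)   (eliminate ↔)
= ¬((¬b ∨ c) ∧ (c → b)) ∨ (¬a → a)   (eliminate →)
= ¬((¬b ∨ c) ∧ (¬c ∨ b)) ∨ (¬a → a)   (eliminate →)
= ¬((¬b ∨ c) ∧ (¬c ∨ b)) ∨ ¬¬a ∨ a   (eliminate →)
= ¬(¬b ∨ c) ∨ ¬(¬c ∨ b) ∨ ¬¬a ∨ a   (De Morgan)
= (¬¬b ∧ ¬c) ∨ ¬(¬c ∨ b) ∨ ¬¬a ∨ a   (De Morgan)
= (b ∧ ¬c) ∨ ¬(¬c ∨ b) ∨ ¬¬a ∨ a   (double negation)
= (b ∧ ¬c) ∨ (¬¬c ∧ ¬b) ∨ ¬¬a ∨ a   (De Morgan)
= (b ∧ ¬c) ∨ (c ∧ ¬b) ∨ ¬¬a ∨ a   (double negation)
= (b ∧ ¬c) ∨ (c ∧ ¬b) ∨ a ∨ a   (double negation)
= (b ∧ ¬c) ∨ (c ∧ ¬b) ∨ a   (simplify)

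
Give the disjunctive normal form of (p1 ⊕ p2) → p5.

(¬p1 ∧ ¬p2) ∨ (p2 ∧ p1) ∨ p5

(p1 ⊕ p2) → p5
= ¬(p1 ⊕ p2) ∨ p5   — eliminate →
= ¬((p1 ∧ ¬p2) ∨ (¬p1 ∧ p2)) ∨ p5   — expand ⊕
= (¬(p1 ∧ ¬p2) ∧ ¬(¬p1 ∧ p2)) ∨ p5   — De Morgan
= ((¬p1 ∨ ¬¬p2) ∧ ¬(¬p1 ∧ p2)) ∨ p5   — De Morgan
= ((¬p1 ∨ p2) ∧ ¬(¬p1 ∧ p2)) ∨ p5   — double negation
= ((¬p1 ∨ p2) ∧ (¬¬p1 ∨ ¬p2)) ∨ p5   — De Morgan
= ((¬p1 ∨ p2) ∧ (p1 ∨ ¬p2)) ∨ p5   — double negation
= (¬p1 ∧ p1) ∨ (¬p1 ∧ ¬p2) ∨ (p2 ∧ p1) ∨ (p2 ∧ ¬p2) ∨ p5   — distribute ∧ over ∨
= (¬p1 ∧ ¬p2) ∨ (p2 ∧ p1) ∨ p5   — simplify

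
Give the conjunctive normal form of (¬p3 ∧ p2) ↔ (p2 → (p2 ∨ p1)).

p2 ∧ (¬p2 ∨ ¬p3) ∧ (¬p1 ∨ ¬p3)

(¬p3 ∧ p2) ↔ (p2 → (p2 ∨ p1))
= ((¬p3 ∧ p2) → (p2 → (p2 ∨ p1))) ∧ ((p2 → (p2 ∨ p1)) → (¬p3 ∧ p2))   [eliminate ↔]
= (¬(¬p3 ∧ p2) ∨ (p2 → (p2 ∨ p1))) ∧ ((p2 → (p2 ∨ p1)) → (¬p3 ∧ p2))   [eliminate →]
= (¬(¬p3 ∧ p2) ∨ ¬p2 ∨ p2 ∨ p1) ∧ ((p2 → (p2 ∨ p1)) → (¬p3 ∧ p2))   [eliminate →]
= (¬(¬p3 ∧ p2) ∨ ¬p2 ∨ p2 ∨ p1) ∧ (¬(p2 → (p2 ∨ p1)) ∨ (¬p3 ∧ p2))   [eliminate →]
= (¬(¬p3 ∧ p2) ∨ ¬p2 ∨ p2 ∨ p1) ∧ (¬(¬p2 ∨ p2 ∨ p1) ∨ (¬p3 ∧ p2))   [eliminate →]
= (¬¬p3 ∨ ¬p2 ∨ ¬p2 ∨ p2 ∨ p1) ∧ (¬(¬p2 ∨ p2 ∨ p1) ∨ (¬p3 ∧ p2))   [De Morgan]
= (p3 ∨ ¬p2 ∨ ¬p2 ∨ p2 ∨ p1) ∧ (¬(¬p2 ∨ p2 ∨ p1) ∨ (¬p3 ∧ p2))   [double negation]
= (p3 ∨ ¬p2 ∨ ¬p2 ∨ p2 ∨ p1) ∧ ((¬¬p2 ∧ ¬p2 ∧ ¬p1) ∨ (¬p3 ∧ p2))   [De Morgan]
= (p3 ∨ ¬p2 ∨ ¬p2 ∨ p2 ∨ p1) ∧ ((p2 ∧ ¬p2 ∧ ¬p1) ∨ (¬p3 ∧ p2))   [double negation]
= (p3 ∨ ¬p2 ∨ ¬p2 ∨ p2 ∨ p1) ∧ (p2 ∨ ¬p3) ∧ (p2 ∨ p2) ∧ (¬p2 ∨ ¬p3) ∧ (¬p2 ∨ p2) ∧ (¬p1 ∨ ¬p3) ∧ (¬p1 ∨ p2)   [distribute ∨ over ∧]
= p2 ∧ (¬p2 ∨ ¬p3) ∧ (¬p1 ∨ ¬p3)   [simplify]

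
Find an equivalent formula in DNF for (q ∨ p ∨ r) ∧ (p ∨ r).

(q ∨ p ∨ r) ∧ (p ∨ r)
≡ (q ∧ p) ∨ (q ∧ r) ∨ (p ∧ p) ∨ (p ∧ r) ∨ (r ∧ p) ∨ (r ∧ r)   (distribute ∧ over ∨)
≡ p ∨ r   (simplify)

p ∨ r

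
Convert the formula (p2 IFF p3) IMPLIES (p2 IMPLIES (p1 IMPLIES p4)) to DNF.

(p2 IFF p3) IMPLIES (p2 IMPLIES (p1 IMPLIES p4))
≡ NOT (p2 IFF p3) OR (p2 IMPLIES (p1 IMPLIES p4))   — eliminate IMPLIES
≡ NOT ((p2 IMPLIES p3) AND (p3 IMPLIES p2)) OR (p2 IMPLIES (p1 IMPLIES p4))   — eliminate IFF
≡ NOT ((NOT p2 OR p3) AND (p3 IMPLIES p2)) OR (p2 IMPLIES (p1 IMPLIES p4))   — eliminate IMPLIES
≡ NOT ((NOT p2 OR p3) AND (NOT p3 OR p2)) OR (p2 IMPLIES (p1 IMPLIES p4))   — eliminate IMPLIES
≡ NOT ((NOT p2 OR p3) AND (NOT p3 OR p2)) OR NOT p2 OR (p1 IMPLIES p4)   — eliminate IMPLIES
≡ NOT ((NOT p2 OR p3) AND (NOT p3 OR p2)) OR NOT p2 OR NOT p1 OR p4   — eliminate IMPLIES
≡ NOT (NOT p2 OR p3) OR NOT (NOT p3 OR p2) OR NOT p2 OR NOT p1 OR p4   — De Morgan
≡ (NOT NOT p2 AND NOT p3) OR NOT (NOT p3 OR p2) OR NOT p2 OR NOT p1 OR p4   — De Morgan
≡ (p2 AND NOT p3) OR NOT (NOT p3 OR p2) OR NOT p2 OR NOT p1 OR p4   — double negation
≡ (p2 AND NOT p3) OR (NOT NOT p3 AND NOT p2) OR NOT p2 OR NOT p1 OR p4   — De Morgan
≡ (p2 AND NOT p3) OR (p3 AND NOT p2) OR NOT p2 OR NOT p1 OR p4   — double negation
≡ (p2 AND NOT p3) OR NOT p2 OR NOT p1 OR p4   — simplify

(p2 AND NOT p3) OR NOT p2 OR NOT p1 OR p4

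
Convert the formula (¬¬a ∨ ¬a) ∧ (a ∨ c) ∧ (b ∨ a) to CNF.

(a ∨ c) ∧ (b ∨ a)

(¬¬a ∨ ¬a) ∧ (a ∨ c) ∧ (b ∨ a)
⇔ (a ∨ ¬a) ∧ (a ∨ c) ∧ (b ∨ a)   [double negation]
⇔ (a ∨ c) ∧ (b ∨ a)   [simplify]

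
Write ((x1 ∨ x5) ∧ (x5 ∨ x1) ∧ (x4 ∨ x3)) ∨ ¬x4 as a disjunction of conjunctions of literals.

(x1 ∧ x4) ∨ (x1 ∧ x3) ∨ (x5 ∧ x4) ∨ (x5 ∧ x3) ∨ ¬x4

((x1 ∨ x5) ∧ (x5 ∨ x1) ∧ (x4 ∨ x3)) ∨ ¬x4
≡ (x1 ∧ x5 ∧ x4) ∨ (x1 ∧ x5 ∧ x3) ∨ (x1 ∧ x1 ∧ x4) ∨ (x1 ∧ x1 ∧ x3) ∨ (x5 ∧ x5 ∧ x4) ∨ (x5 ∧ x5 ∧ x3) ∨ (x5 ∧ x1 ∧ x4) ∨ (x5 ∧ x1 ∧ x3) ∨ ¬x4   [distribute ∧ over ∨]
≡ (x1 ∧ x4) ∨ (x1 ∧ x3) ∨ (x5 ∧ x4) ∨ (x5 ∧ x3) ∨ ¬x4   [simplify]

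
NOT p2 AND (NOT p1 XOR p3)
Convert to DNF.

NOT p2 AND (NOT p1 XOR p3)
≡ NOT p2 AND ((NOT p1 AND NOT p3) OR (NOT NOT p1 AND p3))   (expand XOR)
≡ NOT p2 AND ((NOT p1 AND NOT p3) OR (p1 AND p3))   (double negation)
≡ (NOT p2 AND NOT p1 AND NOT p3) OR (NOT p2 AND p1 AND p3)   (distribute AND over OR)

(NOT p2 AND NOT p1 AND NOT p3) OR (NOT p2 AND p1 AND p3)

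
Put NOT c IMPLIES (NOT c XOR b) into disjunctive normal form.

NOT c IMPLIES (NOT c XOR b)
≡ NOT NOT c OR (NOT c XOR b)   [eliminate IMPLIES]
≡ NOT NOT c OR (NOT c AND NOT b) OR (NOT NOT c AND b)   [expand XOR]
≡ c OR (NOT c AND NOT b) OR (NOT NOT c AND b)   [double negation]
≡ c OR (NOT c AND NOT b) OR (c AND b)   [double negation]
≡ c OR (NOT c AND NOT b)   [simplify]

c OR (NOT c AND NOT b)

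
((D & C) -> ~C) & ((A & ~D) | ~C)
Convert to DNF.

((D & C) -> ~C) & ((A & ~D) | ~C)
≡ (~(D & C) | ~C) & ((A & ~D) | ~C)
≡ (~D | ~C | ~C) & ((A & ~D) | ~C)
≡ (~D & A & ~D) | (~D & ~C) | (~C & A & ~D) | (~C & ~C) | (~C & A & ~D) | (~C & ~C)
≡ (~D & A) | ~C

(~D & A) | ~C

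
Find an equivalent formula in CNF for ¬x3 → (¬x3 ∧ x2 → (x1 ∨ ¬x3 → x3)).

x3 ∨ ¬x2

¬x3 → (¬x3 ∧ x2 → (x1 ∨ ¬x3 → x3))
≡ ¬¬x3 ∨ (¬x3 ∧ x2 → (x1 ∨ ¬x3 → x3))
≡ ¬¬x3 ∨ ¬(¬x3 ∧ x2) ∨ (x1 ∨ ¬x3 → x3)
≡ ¬¬x3 ∨ ¬(¬x3 ∧ x2) ∨ ¬(x1 ∨ ¬x3) ∨ x3
≡ x3 ∨ ¬(¬x3 ∧ x2) ∨ ¬(x1 ∨ ¬x3) ∨ x3
≡ x3 ∨ ¬¬x3 ∨ ¬x2 ∨ ¬(x1 ∨ ¬x3) ∨ x3
≡ x3 ∨ x3 ∨ ¬x2 ∨ ¬(x1 ∨ ¬x3) ∨ x3
≡ x3 ∨ x3 ∨ ¬x2 ∨ ¬x1 ∧ ¬¬x3 ∨ x3
≡ x3 ∨ x3 ∨ ¬x2 ∨ ¬x1 ∧ x3 ∨ x3
≡ (x3 ∨ x3 ∨ ¬x2 ∨ ¬x1 ∨ x3) ∧ (x3 ∨ x3 ∨ ¬x2 ∨ x3 ∨ x3)
≡ x3 ∨ ¬x2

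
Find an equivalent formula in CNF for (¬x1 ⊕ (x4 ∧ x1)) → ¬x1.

¬x4 ∨ ¬x1

(¬x1 ⊕ (x4 ∧ x1)) → ¬x1
⇔ ¬(¬x1 ⊕ (x4 ∧ x1)) ∨ ¬x1   [eliminate →]
⇔ ¬((¬x1 ∨ (x4 ∧ x1)) ∧ ¬(¬x1 ∧ x4 ∧ x1)) ∨ ¬x1   [expand ⊕]
⇔ ¬(¬x1 ∨ (x4 ∧ x1)) ∨ ¬¬(¬x1 ∧ x4 ∧ x1) ∨ ¬x1   [De Morgan]
⇔ (¬¬x1 ∧ ¬(x4 ∧ x1)) ∨ ¬¬(¬x1 ∧ x4 ∧ x1) ∨ ¬x1   [De Morgan]
⇔ (x1 ∧ ¬(x4 ∧ x1)) ∨ ¬¬(¬x1 ∧ x4 ∧ x1) ∨ ¬x1   [double negation]
⇔ (x1 ∧ (¬x4 ∨ ¬x1)) ∨ ¬¬(¬x1 ∧ x4 ∧ x1) ∨ ¬x1   [De Morgan]
⇔ (x1 ∧ (¬x4 ∨ ¬x1)) ∨ (¬x1 ∧ x4 ∧ x1) ∨ ¬x1   [double negation]
⇔ (x1 ∨ ¬x1 ∨ ¬x1) ∧ (x1 ∨ x4 ∨ ¬x1) ∧ (x1 ∨ x1 ∨ ¬x1) ∧ (¬x4 ∨ ¬x1 ∨ ¬x1 ∨ ¬x1) ∧ (¬x4 ∨ ¬x1 ∨ x4 ∨ ¬x1) ∧ (¬x4 ∨ ¬x1 ∨ x1 ∨ ¬x1)   [distribute ∨ over ∧]
⇔ ¬x4 ∨ ¬x1   [simplify]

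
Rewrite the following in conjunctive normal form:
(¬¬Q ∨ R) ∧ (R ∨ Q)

(¬¬Q ∨ R) ∧ (R ∨ Q)
≡ (Q ∨ R) ∧ (R ∨ Q)   (double negation)
≡ Q ∨ R   (simplify)

Q ∨ R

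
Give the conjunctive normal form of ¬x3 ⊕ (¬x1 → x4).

¬x3 ⊕ (¬x1 → x4)
= (¬x3 ∨ (¬x1 → x4)) ∧ ¬(¬x3 ∧ (¬x1 → x4))   — expand ⊕
= (¬x3 ∨ ¬¬x1 ∨ x4) ∧ ¬(¬x3 ∧ (¬x1 → x4))   — eliminate →
= (¬x3 ∨ ¬¬x1 ∨ x4) ∧ ¬(¬x3 ∧ (¬¬x1 ∨ x4))   — eliminate →
= (¬x3 ∨ x1 ∨ x4) ∧ ¬(¬x3 ∧ (¬¬x1 ∨ x4))   — double negation
= (¬x3 ∨ x1 ∨ x4) ∧ (¬¬x3 ∨ ¬(¬¬x1 ∨ x4))   — De Morgan
= (¬x3 ∨ x1 ∨ x4) ∧ (x3 ∨ ¬(¬¬x1 ∨ x4))   — double negation
= (¬x3 ∨ x1 ∨ x4) ∧ (x3 ∨ (¬¬¬x1 ∧ ¬x4))   — De Morgan
= (¬x3 ∨ x1 ∨ x4) ∧ (x3 ∨ (¬x1 ∧ ¬x4))   — double negation
= (¬x3 ∨ x1 ∨ x4) ∧ (x3 ∨ ¬x1) ∧ (x3 ∨ ¬x4)   — distribute ∨ over ∧

(¬x3 ∨ x1 ∨ x4) ∧ (x3 ∨ ¬x1) ∧ (x3 ∨ ¬x4)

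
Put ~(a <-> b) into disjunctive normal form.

(a & ~b) | (b & ~a)

~(a <-> b)
= ~((a -> b) & (b -> a))
= ~((~a | b) & (b -> a))
= ~((~a | b) & (~b | a))
= ~(~a | b) | ~(~b | a)
= (~~a & ~b) | ~(~b | a)
= (a & ~b) | ~(~b | a)
= (a & ~b) | (~~b & ~a)
= (a & ~b) | (b & ~a)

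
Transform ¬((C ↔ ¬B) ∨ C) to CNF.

(C ∨ ¬B) ∧ ¬C

¬((C ↔ ¬B) ∨ C)
⇔ ¬((C → ¬B) ∧ (¬B → C) ∨ C)
⇔ ¬((¬C ∨ ¬B) ∧ (¬B → C) ∨ C)
⇔ ¬((¬C ∨ ¬B) ∧ (¬¬B ∨ C) ∨ C)
⇔ ¬((¬C ∨ ¬B) ∧ (¬¬B ∨ C)) ∧ ¬C
⇔ (¬(¬C ∨ ¬B) ∨ ¬(¬¬B ∨ C)) ∧ ¬C
⇔ (¬¬C ∧ ¬¬B ∨ ¬(¬¬B ∨ C)) ∧ ¬C
⇔ (C ∧ ¬¬B ∨ ¬(¬¬B ∨ C)) ∧ ¬C
⇔ (C ∧ B ∨ ¬(¬¬B ∨ C)) ∧ ¬C
⇔ (C ∧ B ∨ ¬¬¬B ∧ ¬C) ∧ ¬C
⇔ (C ∧ B ∨ ¬B ∧ ¬C) ∧ ¬C
⇔ (C ∨ ¬B) ∧ (C ∨ ¬C) ∧ (B ∨ ¬B) ∧ (B ∨ ¬C) ∧ ¬C
⇔ (C ∨ ¬B) ∧ ¬C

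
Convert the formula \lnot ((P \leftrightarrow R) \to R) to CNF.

(\lnot P \lor R) \land \lnot R

\lnot ((P \leftrightarrow R) \to R)
⇔ \lnot (\lnot (P \leftrightarrow R) \lor R)
⇔ \lnot (\lnot ((P \to R) \land (R \to P)) \lor R)
⇔ \lnot (\lnot ((\lnot P \lor R) \land (R \to P)) \lor R)
⇔ \lnot (\lnot ((\lnot P \lor R) \land (\lnot R \lor P)) \lor R)
⇔ \lnot \lnot ((\lnot P \lor R) \land (\lnot R \lor P)) \land \lnot R
⇔ (\lnot P \lor R) \land (\lnot R \lor P) \land \lnot R
⇔ (\lnot P \lor R) \land \lnot R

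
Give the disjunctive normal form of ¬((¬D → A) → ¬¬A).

¬((¬D → A) → ¬¬A)
≡ ¬(¬(¬D → A) ∨ ¬¬A)   — eliminate →
≡ ¬(¬(¬¬D ∨ A) ∨ ¬¬A)   — eliminate →
≡ ¬¬(¬¬D ∨ A) ∧ ¬¬¬A   — De Morgan
≡ (¬¬D ∨ A) ∧ ¬¬¬A   — double negation
≡ (D ∨ A) ∧ ¬¬¬A   — double negation
≡ (D ∨ A) ∧ ¬A   — double negation
≡ (D ∧ ¬A) ∨ (A ∧ ¬A)   — distribute ∧ over ∨
≡ D ∧ ¬A   — simplify

D ∧ ¬A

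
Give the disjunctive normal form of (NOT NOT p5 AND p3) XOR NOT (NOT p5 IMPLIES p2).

(NOT NOT p5 AND p3) XOR NOT (NOT p5 IMPLIES p2)
⇔ (NOT NOT p5 AND p3 AND NOT NOT (NOT p5 IMPLIES p2)) OR (NOT (NOT NOT p5 AND p3) AND NOT (NOT p5 IMPLIES p2))   [expand XOR]
⇔ (NOT NOT p5 AND p3 AND NOT NOT (NOT NOT p5 OR p2)) OR (NOT (NOT NOT p5 AND p3) AND NOT (NOT p5 IMPLIES p2))   [eliminate IMPLIES]
⇔ (NOT NOT p5 AND p3 AND NOT NOT (NOT NOT p5 OR p2)) OR (NOT (NOT NOT p5 AND p3) AND NOT (NOT NOT p5 OR p2))   [eliminate IMPLIES]
⇔ (p5 AND p3 AND NOT NOT (NOT NOT p5 OR p2)) OR (NOT (NOT NOT p5 AND p3) AND NOT (NOT NOT p5 OR p2))   [double negation]
⇔ (p5 AND p3 AND (NOT NOT p5 OR p2)) OR (NOT (NOT NOT p5 AND p3) AND NOT (NOT NOT p5 OR p2))   [double negation]
⇔ (p5 AND p3 AND (p5 OR p2)) OR (NOT (NOT NOT p5 AND p3) AND NOT (NOT NOT p5 OR p2))   [double negation]
⇔ (p5 AND p3 AND (p5 OR p2)) OR ((NOT NOT NOT p5 OR NOT p3) AND NOT (NOT NOT p5 OR p2))   [De Morgan]
⇔ (p5 AND p3 AND (p5 OR p2)) OR ((NOT p5 OR NOT p3) AND NOT (NOT NOT p5 OR p2))   [double negation]
⇔ (p5 AND p3 AND (p5 OR p2)) OR ((NOT p5 OR NOT p3) AND NOT NOT NOT p5 AND NOT p2)   [De Morgan]
⇔ (p5 AND p3 AND (p5 OR p2)) OR ((NOT p5 OR NOT p3) AND NOT p5 AND NOT p2)   [double negation]
⇔ (p5 AND p3 AND p5) OR (p5 AND p3 AND p2) OR (NOT p5 AND NOT p5 AND NOT p2) OR (NOT p3 AND NOT p5 AND NOT p2)   [distribute AND over OR]
⇔ (p5 AND p3) OR (NOT p5 AND NOT p2)   [simplify]

(p5 AND p3) OR (NOT p5 AND NOT p2)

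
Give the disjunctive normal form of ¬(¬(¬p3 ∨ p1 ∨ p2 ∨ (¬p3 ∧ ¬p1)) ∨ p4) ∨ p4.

(¬p3 ∧ ¬p4) ∨ (p1 ∧ ¬p4) ∨ (p2 ∧ ¬p4) ∨ p4

¬(¬(¬p3 ∨ p1 ∨ p2 ∨ (¬p3 ∧ ¬p1)) ∨ p4) ∨ p4
≡ (¬¬(¬p3 ∨ p1 ∨ p2 ∨ (¬p3 ∧ ¬p1)) ∧ ¬p4) ∨ p4   — De Morgan
≡ ((¬p3 ∨ p1 ∨ p2 ∨ (¬p3 ∧ ¬p1)) ∧ ¬p4) ∨ p4   — double negation
≡ (¬p3 ∧ ¬p4) ∨ (p1 ∧ ¬p4) ∨ (p2 ∧ ¬p4) ∨ (¬p3 ∧ ¬p1 ∧ ¬p4) ∨ p4   — distribute ∧ over ∨
≡ (¬p3 ∧ ¬p4) ∨ (p1 ∧ ¬p4) ∨ (p2 ∧ ¬p4) ∨ p4   — simplify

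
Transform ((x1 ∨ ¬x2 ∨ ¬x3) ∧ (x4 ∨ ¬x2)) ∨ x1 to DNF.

¬x2 ∨ (¬x3 ∧ x4) ∨ x1

((x1 ∨ ¬x2 ∨ ¬x3) ∧ (x4 ∨ ¬x2)) ∨ x1
≡ (x1 ∧ x4) ∨ (x1 ∧ ¬x2) ∨ (¬x2 ∧ x4) ∨ (¬x2 ∧ ¬x2) ∨ (¬x3 ∧ x4) ∨ (¬x3 ∧ ¬x2) ∨ x1   [distribute ∧ over ∨]
≡ ¬x2 ∨ (¬x3 ∧ x4) ∨ x1   [simplify]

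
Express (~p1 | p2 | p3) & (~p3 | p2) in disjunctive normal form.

(~p1 & ~p3) | p2

(~p1 | p2 | p3) & (~p3 | p2)
⇔ (~p1 & ~p3) | (~p1 & p2) | (p2 & ~p3) | (p2 & p2) | (p3 & ~p3) | (p3 & p2)
⇔ (~p1 & ~p3) | p2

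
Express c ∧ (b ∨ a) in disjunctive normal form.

(c ∧ b) ∨ (c ∧ a)

c ∧ (b ∨ a)
= (c ∧ b) ∨ (c ∧ a)   [distribute ∧ over ∨]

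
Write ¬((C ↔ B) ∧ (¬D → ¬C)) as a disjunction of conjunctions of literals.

(C ∧ ¬B) ∨ (B ∧ ¬C) ∨ (¬D ∧ C)

¬((C ↔ B) ∧ (¬D → ¬C))
= ¬((C → B) ∧ (B → C) ∧ (¬D → ¬C))   [eliminate ↔]
= ¬((¬C ∨ B) ∧ (B → C) ∧ (¬D → ¬C))   [eliminate →]
= ¬((¬C ∨ B) ∧ (¬B ∨ C) ∧ (¬D → ¬C))   [eliminate →]
= ¬((¬C ∨ B) ∧ (¬B ∨ C) ∧ (¬¬D ∨ ¬C))   [eliminate →]
= ¬(¬C ∨ B) ∨ ¬(¬B ∨ C) ∨ ¬(¬¬D ∨ ¬C)   [De Morgan]
= (¬¬C ∧ ¬B) ∨ ¬(¬B ∨ C) ∨ ¬(¬¬D ∨ ¬C)   [De Morgan]
= (C ∧ ¬B) ∨ ¬(¬B ∨ C) ∨ ¬(¬¬D ∨ ¬C)   [double negation]
= (C ∧ ¬B) ∨ (¬¬B ∧ ¬C) ∨ ¬(¬¬D ∨ ¬C)   [De Morgan]
= (C ∧ ¬B) ∨ (B ∧ ¬C) ∨ ¬(¬¬D ∨ ¬C)   [double negation]
= (C ∧ ¬B) ∨ (B ∧ ¬C) ∨ (¬¬¬D ∧ ¬¬C)   [De Morgan]
= (C ∧ ¬B) ∨ (B ∧ ¬C) ∨ (¬D ∧ ¬¬C)   [double negation]
= (C ∧ ¬B) ∨ (B ∧ ¬C) ∨ (¬D ∧ C)   [double negation]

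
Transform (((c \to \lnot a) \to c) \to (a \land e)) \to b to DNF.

(((c \to \lnot a) \to c) \to (a \land e)) \to b
⇔ \lnot (((c \to \lnot a) \to c) \to (a \land e)) \lor b
⇔ \lnot (\lnot ((c \to \lnot a) \to c) \lor (a \land e)) \lor b
⇔ \lnot (\lnot (\lnot (c \to \lnot a) \lor c) \lor (a \land e)) \lor b
⇔ \lnot (\lnot (\lnot (\lnot c \lor \lnot a) \lor c) \lor (a \land e)) \lor b
⇔ (\lnot \lnot (\lnot (\lnot c \lor \lnot a) \lor c) \land \lnot (a \land e)) \lor b
⇔ ((\lnot (\lnot c \lor \lnot a) \lor c) \land \lnot (a \land e)) \lor b
⇔ (((\lnot \lnot c \land \lnot \lnot a) \lor c) \land \lnot (a \land e)) \lor b
⇔ (((c \land \lnot \lnot a) \lor c) \land \lnot (a \land e)) \lor b
⇔ (((c \land a) \lor c) \land \lnot (a \land e)) \lor b
⇔ (((c \land a) \lor c) \land (\lnot a \lor \lnot e)) \lor b
⇔ (c \land a \land \lnot a) \lor (c \land a \land \lnot e) \lor (c \land \lnot a) \lor (c \land \lnot e) \lor b
⇔ (c \land \lnot a) \lor (c \land \lnot e) \lor b

(c \land \lnot a) \lor (c \land \lnot e) \lor b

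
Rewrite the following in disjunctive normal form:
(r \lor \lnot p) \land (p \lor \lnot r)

(r \land p) \lor (\lnot p \land \lnot r)

(r \lor \lnot p) \land (p \lor \lnot r)
≡ (r \land p) \lor (r \land \lnot r) \lor (\lnot p \land p) \lor (\lnot p \land \lnot r)   [distribute \land over \lor]
≡ (r \land p) \lor (\lnot p \land \lnot r)   [simplify]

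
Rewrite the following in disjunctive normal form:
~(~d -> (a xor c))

(~d & ~a & ~c) | (~d & c & a)

~(~d -> (a xor c))
= ~(~~d | (a xor c))   (eliminate ->)
= ~(~~d | (a & ~c) | (~a & c))   (expand xor)
= ~~~d & ~(a & ~c) & ~(~a & c)   (De Morgan)
= ~d & ~(a & ~c) & ~(~a & c)   (double negation)
= ~d & (~a | ~~c) & ~(~a & c)   (De Morgan)
= ~d & (~a | c) & ~(~a & c)   (double negation)
= ~d & (~a | c) & (~~a | ~c)   (De Morgan)
= ~d & (~a | c) & (a | ~c)   (double negation)
= (~d & ~a & a) | (~d & ~a & ~c) | (~d & c & a) | (~d & c & ~c)   (distribute & over |)
= (~d & ~a & ~c) | (~d & c & a)   (simplify)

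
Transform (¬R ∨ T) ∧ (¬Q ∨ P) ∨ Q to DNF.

(¬R ∨ T) ∧ (¬Q ∨ P) ∨ Q
⇔ ¬R ∧ ¬Q ∨ ¬R ∧ P ∨ T ∧ ¬Q ∨ T ∧ P ∨ Q   — distribute ∧ over ∨

¬R ∧ ¬Q ∨ ¬R ∧ P ∨ T ∧ ¬Q ∨ T ∧ P ∨ Q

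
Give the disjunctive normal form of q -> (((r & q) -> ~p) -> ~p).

~q | (r & q & p) | ~p

q -> (((r & q) -> ~p) -> ~p)
⇔ ~q | (((r & q) -> ~p) -> ~p)   — eliminate ->
⇔ ~q | ~((r & q) -> ~p) | ~p   — eliminate ->
⇔ ~q | ~(~(r & q) | ~p) | ~p   — eliminate ->
⇔ ~q | (~~(r & q) & ~~p) | ~p   — De Morgan
⇔ ~q | (r & q & ~~p) | ~p   — double negation
⇔ ~q | (r & q & p) | ~p   — double negation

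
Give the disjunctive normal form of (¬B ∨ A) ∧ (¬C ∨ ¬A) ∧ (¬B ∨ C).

(¬B ∧ ¬C) ∨ (¬B ∧ ¬A)

(¬B ∨ A) ∧ (¬C ∨ ¬A) ∧ (¬B ∨ C)
≡ (¬B ∧ ¬C ∧ ¬B) ∨ (¬B ∧ ¬C ∧ C) ∨ (¬B ∧ ¬A ∧ ¬B) ∨ (¬B ∧ ¬A ∧ C) ∨ (A ∧ ¬C ∧ ¬B) ∨ (A ∧ ¬C ∧ C) ∨ (A ∧ ¬A ∧ ¬B) ∨ (A ∧ ¬A ∧ C)   — distribute ∧ over ∨
≡ (¬B ∧ ¬C) ∨ (¬B ∧ ¬A)   — simplify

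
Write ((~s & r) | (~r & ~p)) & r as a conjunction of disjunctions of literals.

((~s & r) | (~r & ~p)) & r
≡ (~s | ~r) & (~s | ~p) & (r | ~r) & (r | ~p) & r   [distribute | over &]
≡ (~s | ~r) & (~s | ~p) & r   [simplify]

(~s | ~r) & (~s | ~p) & r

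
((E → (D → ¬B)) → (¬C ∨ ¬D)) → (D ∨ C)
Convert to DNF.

((E → (D → ¬B)) → (¬C ∨ ¬D)) → (D ∨ C)
≡ ¬((E → (D → ¬B)) → (¬C ∨ ¬D)) ∨ D ∨ C
≡ ¬(¬(E → (D → ¬B)) ∨ ¬C ∨ ¬D) ∨ D ∨ C
≡ ¬(¬(¬E ∨ (D → ¬B)) ∨ ¬C ∨ ¬D) ∨ D ∨ C
≡ ¬(¬(¬E ∨ ¬D ∨ ¬B) ∨ ¬C ∨ ¬D) ∨ D ∨ C
≡ (¬¬(¬E ∨ ¬D ∨ ¬B) ∧ ¬¬C ∧ ¬¬D) ∨ D ∨ C
≡ ((¬E ∨ ¬D ∨ ¬B) ∧ ¬¬C ∧ ¬¬D) ∨ D ∨ C
≡ ((¬E ∨ ¬D ∨ ¬B) ∧ C ∧ ¬¬D) ∨ D ∨ C
≡ ((¬E ∨ ¬D ∨ ¬B) ∧ C ∧ D) ∨ D ∨ C
≡ (¬E ∧ C ∧ D) ∨ (¬D ∧ C ∧ D) ∨ (¬B ∧ C ∧ D) ∨ D ∨ C
≡ D ∨ C

D ∨ C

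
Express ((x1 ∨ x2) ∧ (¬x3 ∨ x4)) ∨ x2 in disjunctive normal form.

(x1 ∧ ¬x3) ∨ (x1 ∧ x4) ∨ x2

((x1 ∨ x2) ∧ (¬x3 ∨ x4)) ∨ x2
≡ (x1 ∧ ¬x3) ∨ (x1 ∧ x4) ∨ (x2 ∧ ¬x3) ∨ (x2 ∧ x4) ∨ x2   [distribute ∧ over ∨]
≡ (x1 ∧ ¬x3) ∨ (x1 ∧ x4) ∨ x2   [simplify]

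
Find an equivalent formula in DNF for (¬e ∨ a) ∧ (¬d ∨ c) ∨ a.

¬e ∧ ¬d ∨ ¬e ∧ c ∨ a

(¬e ∨ a) ∧ (¬d ∨ c) ∨ a
= ¬e ∧ ¬d ∨ ¬e ∧ c ∨ a ∧ ¬d ∨ a ∧ c ∨ a   [distribute ∧ over ∨]
= ¬e ∧ ¬d ∨ ¬e ∧ c ∨ a   [simplify]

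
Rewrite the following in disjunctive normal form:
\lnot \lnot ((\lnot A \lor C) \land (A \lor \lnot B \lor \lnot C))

\lnot \lnot ((\lnot A \lor C) \land (A \lor \lnot B \lor \lnot C))
≡ (\lnot A \lor C) \land (A \lor \lnot B \lor \lnot C)   [double negation]
≡ (\lnot A \land A) \lor (\lnot A \land \lnot B) \lor (\lnot A \land \lnot C) \lor (C \land A) \lor (C \land \lnot B) \lor (C \land \lnot C)   [distribute \land over \lor]
≡ (\lnot A \land \lnot B) \lor (\lnot A \land \lnot C) \lor (C \land A) \lor (C \land \lnot B)   [simplify]

(\lnot A \land \lnot B) \lor (\lnot A \land \lnot C) \lor (C \land A) \lor (C \land \lnot B)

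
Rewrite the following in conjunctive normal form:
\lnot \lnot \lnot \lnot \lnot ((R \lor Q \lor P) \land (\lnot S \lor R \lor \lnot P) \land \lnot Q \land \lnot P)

\lnot R \lor Q \lor P

\lnot \lnot \lnot \lnot \lnot ((R \lor Q \lor P) \land (\lnot S \lor R \lor \lnot P) \land \lnot Q \land \lnot P)
≡ \lnot \lnot \lnot ((R \lor Q \lor P) \land (\lnot S \lor R \lor \lnot P) \land \lnot Q \land \lnot P)
≡ \lnot ((R \lor Q \lor P) \land (\lnot S \lor R \lor \lnot P) \land \lnot Q \land \lnot P)
≡ \lnot (R \lor Q \lor P) \lor \lnot (\lnot S \lor R \lor \lnot P) \lor \lnot \lnot Q \lor \lnot \lnot P
≡ (\lnot R \land \lnot Q \land \lnot P) \lor \lnot (\lnot S \lor R \lor \lnot P) \lor \lnot \lnot Q \lor \lnot \lnot P
≡ (\lnot R \land \lnot Q \land \lnot P) \lor (\lnot \lnot S \land \lnot R \land \lnot \lnot P) \lor \lnot \lnot Q \lor \lnot \lnot P
≡ (\lnot R \land \lnot Q \land \lnot P) \lor (S \land \lnot R \land \lnot \lnot P) \lor \lnot \lnot Q \lor \lnot \lnot P
≡ (\lnot R \land \lnot Q \land \lnot P) \lor (S \land \lnot R \land P) \lor \lnot \lnot Q \lor \lnot \lnot P
≡ (\lnot R \land \lnot Q \land \lnot P) \lor (S \land \lnot R \land P) \lor Q \lor \lnot \lnot P
≡ (\lnot R \land \lnot Q \land \lnot P) \lor (S \land \lnot R \land P) \lor Q \lor P
≡ (\lnot R \lor S \lor Q \lor P) \land (\lnot R \lor \lnot R \lor Q \lor P) \land (\lnot R \lor P \lor Q \lor P) \land (\lnot Q \lor S \lor Q \lor P) \land (\lnot Q \lor \lnot R \lor Q \lor P) \land (\lnot Q \lor P \lor Q \lor P) \land (\lnot P \lor S \lor Q \lor P) \land (\lnot P \lor \lnot R \lor Q \lor P) \land (\lnot P \lor P \lor Q \lor P)
≡ \lnot R \lor Q \lor P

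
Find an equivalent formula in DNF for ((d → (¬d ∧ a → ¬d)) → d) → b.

((d → (¬d ∧ a → ¬d)) → d) → b
≡ ¬((d → (¬d ∧ a → ¬d)) → d) ∨ b   — eliminate →
≡ ¬(¬(d → (¬d ∧ a → ¬d)) ∨ d) ∨ b   — eliminate →
≡ ¬(¬(¬d ∨ (¬d ∧ a → ¬d)) ∨ d) ∨ b   — eliminate →
≡ ¬(¬(¬d ∨ ¬(¬d ∧ a) ∨ ¬d) ∨ d) ∨ b   — eliminate →
≡ ¬¬(¬d ∨ ¬(¬d ∧ a) ∨ ¬d) ∧ ¬d ∨ b   — De Morgan
≡ (¬d ∨ ¬(¬d ∧ a) ∨ ¬d) ∧ ¬d ∨ b   — double negation
≡ (¬d ∨ ¬¬d ∨ ¬a ∨ ¬d) ∧ ¬d ∨ b   — De Morgan
≡ (¬d ∨ d ∨ ¬a ∨ ¬d) ∧ ¬d ∨ b   — double negation
≡ ¬d ∧ ¬d ∨ d ∧ ¬d ∨ ¬a ∧ ¬d ∨ ¬d ∧ ¬d ∨ b   — distribute ∧ over ∨
≡ ¬d ∨ b   — simplify

¬d ∨ b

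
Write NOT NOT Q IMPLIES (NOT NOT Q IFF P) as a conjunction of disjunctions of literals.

NOT Q OR P

NOT NOT Q IMPLIES (NOT NOT Q IFF P)
≡ NOT NOT NOT Q OR (NOT NOT Q IFF P)   — eliminate IMPLIES
≡ NOT NOT NOT Q OR ((NOT NOT Q IMPLIES P) AND (P IMPLIES NOT NOT Q))   — eliminate IFF
≡ NOT NOT NOT Q OR ((NOT NOT NOT Q OR P) AND (P IMPLIES NOT NOT Q))   — eliminate IMPLIES
≡ NOT NOT NOT Q OR ((NOT NOT NOT Q OR P) AND (NOT P OR NOT NOT Q))   — eliminate IMPLIES
≡ NOT Q OR ((NOT NOT NOT Q OR P) AND (NOT P OR NOT NOT Q))   — double negation
≡ NOT Q OR ((NOT Q OR P) AND (NOT P OR NOT NOT Q))   — double negation
≡ NOT Q OR ((NOT Q OR P) AND (NOT P OR Q))   — double negation
≡ (NOT Q OR NOT Q OR P) AND (NOT Q OR NOT P OR Q)   — distribute OR over AND
≡ NOT Q OR P   — simplify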